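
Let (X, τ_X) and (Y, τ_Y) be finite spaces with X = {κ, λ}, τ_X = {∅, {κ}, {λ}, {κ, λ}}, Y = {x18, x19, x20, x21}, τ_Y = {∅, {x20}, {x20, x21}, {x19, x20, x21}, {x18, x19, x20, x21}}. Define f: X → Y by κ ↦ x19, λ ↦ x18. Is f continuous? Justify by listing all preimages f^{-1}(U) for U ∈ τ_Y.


f IS continuous.

Compute f^{-1}(U) for each U ∈ τ_Y:
  U = ∅: f^{-1}(U) = ∅ ∈ τ_X ✓.
  U = {x20}: f^{-1}(U) = ∅ ∈ τ_X ✓.
  U = {x20, x21}: f^{-1}(U) = ∅ ∈ τ_X ✓.
  U = {x19, x20, x21}: f^{-1}(U) = {κ} ∈ τ_X ✓.
  U = {x18, x19, x20, x21}: f^{-1}(U) = {κ, λ} ∈ τ_X ✓.
Every preimage lies in τ_X, so f IS continuous.


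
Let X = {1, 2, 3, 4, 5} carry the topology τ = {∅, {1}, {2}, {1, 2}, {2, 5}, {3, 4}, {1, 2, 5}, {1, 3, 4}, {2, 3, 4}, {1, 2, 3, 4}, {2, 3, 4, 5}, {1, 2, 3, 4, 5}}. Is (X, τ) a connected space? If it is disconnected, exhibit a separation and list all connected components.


(X, τ) is disconnected; components = [{1}, {2, 5}, {3, 4}].

Find clopen sets (U ∈ τ with X ∖ U ∈ τ):
  U = ∅, X ∖ U = {1, 2, 3, 4, 5} — both open, so U is clopen.
  U = {1}, X ∖ U = {2, 3, 4, 5} — both open, so U is clopen.
  U = {2, 5}, X ∖ U = {1, 3, 4} — both open, so U is clopen.
  U = {3, 4}, X ∖ U = {1, 2, 5} — both open, so U is clopen.
  U = {1, 2, 5}, X ∖ U = {3, 4} — both open, so U is clopen.
  U = {1, 3, 4}, X ∖ U = {2, 5} — both open, so U is clopen.
  U = {2, 3, 4, 5}, X ∖ U = {1} — both open, so U is clopen.
  U = {1, 2, 3, 4, 5}, X ∖ U = ∅ — both open, so U is clopen.
Nontrivial clopen(s) exist: e.g. {3, 4}. So (X, τ) is disconnected.
Compute connected components by grouping points that agree on all clopens:
  component: {1}
  component: {2, 5}
  component: {3, 4}


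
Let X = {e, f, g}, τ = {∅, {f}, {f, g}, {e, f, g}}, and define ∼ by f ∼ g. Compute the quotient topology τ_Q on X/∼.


X/∼ = {[e], [f=g]}; |τ_Q| = 3.

Equivalence classes: [e], [f=g].
Quotient map π: X → X/∼ sends e ↦ [e], f ↦ [f=g], g ↦ [f=g].
For each subset V ⊆ X/∼, compute π^{-1}(V) ⊆ X and check whether π^{-1}(V) ∈ τ. V is open in τ_Q iff π^{-1}(V) ∈ τ.
  V = {}: π^{-1}(V) = ∅ ∈ τ ✓.
  V = {[e]}: π^{-1}(V) = {e} ∉ τ ✗.
  V = {[f=g]}: π^{-1}(V) = {f, g} ∈ τ ✓.
  V = {[e], [f=g]}: π^{-1}(V) = {e, f, g} ∈ τ ✓.
Open sets in the quotient: τ_Q = {{}, {[f=g]}, {[e], [f=g]}} (3 elements).


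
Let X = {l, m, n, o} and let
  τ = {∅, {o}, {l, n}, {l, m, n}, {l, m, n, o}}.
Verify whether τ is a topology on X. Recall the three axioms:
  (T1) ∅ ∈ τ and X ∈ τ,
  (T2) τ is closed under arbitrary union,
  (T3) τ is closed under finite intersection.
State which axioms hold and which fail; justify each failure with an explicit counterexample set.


τ is NOT a topology on X.

Axiom (T1): ∅ ∈ τ? Yes; X ∈ τ? Yes.
Axiom (T2/T3): check pairwise unions and intersections of members of τ.
Counterexample for (T2): {o} ∪ {l, n} = {l, n, o} ∉ τ. Therefore τ is NOT a topology.


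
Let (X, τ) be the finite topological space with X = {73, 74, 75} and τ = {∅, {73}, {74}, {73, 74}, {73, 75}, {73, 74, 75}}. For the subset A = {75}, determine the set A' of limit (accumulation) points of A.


A' = ∅

For each x ∈ X, list the open sets U ∈ τ with x ∈ U, then check whether U ∩ (A ∖ {x}) ≠ ∅ for every such U.
  x = 73: open {73} ∋ x has {73} ∩ (A ∖ {73}) = ∅, so x is NOT a limit point.
  x = 74: open {74} ∋ x has {74} ∩ (A ∖ {74}) = ∅, so x is NOT a limit point.
  x = 75: open {73, 75} ∋ x has {73, 75} ∩ (A ∖ {75}) = ∅, so x is NOT a limit point.
Collecting: A' = ∅.


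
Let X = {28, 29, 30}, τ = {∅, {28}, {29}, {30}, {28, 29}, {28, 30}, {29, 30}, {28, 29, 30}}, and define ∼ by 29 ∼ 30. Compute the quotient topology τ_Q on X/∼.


X/∼ = {[28], [29=30]}; |τ_Q| = 4.

Equivalence classes: [28], [29=30].
Quotient map π: X → X/∼ sends 28 ↦ [28], 29 ↦ [29=30], 30 ↦ [29=30].
For each subset V ⊆ X/∼, compute π^{-1}(V) ⊆ X and check whether π^{-1}(V) ∈ τ. V is open in τ_Q iff π^{-1}(V) ∈ τ.
  V = {}: π^{-1}(V) = ∅ ∈ τ ✓.
  V = {[28]}: π^{-1}(V) = {28} ∈ τ ✓.
  V = {[29=30]}: π^{-1}(V) = {29, 30} ∈ τ ✓.
  V = {[28], [29=30]}: π^{-1}(V) = {28, 29, 30} ∈ τ ✓.
Open sets in the quotient: τ_Q = {{}, {[28]}, {[29=30]}, {[28], [29=30]}} (4 elements).


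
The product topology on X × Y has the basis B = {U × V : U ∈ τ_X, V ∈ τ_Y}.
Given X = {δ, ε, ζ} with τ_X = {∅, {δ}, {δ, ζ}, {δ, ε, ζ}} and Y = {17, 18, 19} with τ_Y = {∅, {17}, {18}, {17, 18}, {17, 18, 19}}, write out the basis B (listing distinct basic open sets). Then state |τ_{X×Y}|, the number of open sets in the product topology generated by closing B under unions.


Basis B = {∅ × ∅, {δ} × {17}, {δ} × {18}, {δ} × {17, 18}, {δ, ζ} × {17}, {δ, ζ} × {18}, {δ} × {17, 18, 19}, {δ, ε, ζ} × {17}, {δ, ε, ζ} × {18}, {δ, ζ} × {17, 18}, {δ, ζ} × {17, 18, 19}, {δ, ε, ζ} × {17, 18}, {δ, ε, ζ} × {17, 18, 19}}; |τ_{X×Y}| = 30.

Enumerate products U × V with U ∈ τ_X, V ∈ τ_Y (deduplicated):
  ∅ × ∅ = {} (∅)
  {δ} × {17} = {(δ,17)}
  {δ} × {18} = {(δ,18)}
  {δ} × {17, 18} = {(δ,17), (δ,18)}
  {δ, ζ} × {17} = {(δ,17), (ζ,17)}
  {δ, ζ} × {18} = {(δ,18), (ζ,18)}
  {δ} × {17, 18, 19} = {(δ,17), (δ,18), (δ,19)}
  {δ, ε, ζ} × {17} = {(δ,17), (ε,17), (ζ,17)}
  {δ, ε, ζ} × {18} = {(δ,18), (ε,18), (ζ,18)}
  {δ, ζ} × {17, 18} = {(δ,17), (δ,18), (ζ,17), (ζ,18)}
  {δ, ζ} × {17, 18, 19} = {(δ,17), (δ,18), (δ,19), (ζ,17), (ζ,18), (ζ,19)}
  {δ, ε, ζ} × {17, 18} = {(δ,17), (δ,18), (ε,17), (ε,18), (ζ,17), (ζ,18)}
  {δ, ε, ζ} × {17, 18, 19} = {(δ,17), (δ,18), (δ,19), (ε,17), (ε,18), (ε,19), (ζ,17), (ζ,18), (ζ,19)}
These 13 distinct sets form the basis B.
Close under arbitrary unions to get τ_{X×Y}; counting gives |τ_{X×Y}| = 30.


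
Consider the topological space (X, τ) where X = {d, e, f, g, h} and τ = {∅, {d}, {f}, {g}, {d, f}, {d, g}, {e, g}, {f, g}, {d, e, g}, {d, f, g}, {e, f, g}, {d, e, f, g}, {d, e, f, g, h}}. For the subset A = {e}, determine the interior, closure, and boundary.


int(A) = ∅, cl(A) = {e, h}, ∂A = {e, h}.

Closed sets in (X, τ) are complements of opens:
  closed(X, τ) = {∅, {h}, {d, h}, {e, h}, {f, h}, {d, e, h}, {d, f, h}, {e, f, h}, {e, g, h}, {d, e, f, h}, {d, e, g, h}, {e, f, g, h}, {d, e, f, g, h}}.
int(A) = ⋃ {U ∈ τ : U ⊆ A}. Opens contained in A: ∅.
Taking the union of these: int(A) = ∅.
cl(A) = ⋂ {C closed : A ⊆ C}. Closed sets containing A: {e, h}, {d, e, h}, {e, f, h}, {e, g, h}, {d, e, f, h}, {d, e, g, h}, {e, f, g, h}, {d, e, f, g, h}.
Intersecting these: cl(A) = {e, h}.
∂A = cl(A) ∖ int(A) = {e, h} ∖ ∅ = {e, h}.


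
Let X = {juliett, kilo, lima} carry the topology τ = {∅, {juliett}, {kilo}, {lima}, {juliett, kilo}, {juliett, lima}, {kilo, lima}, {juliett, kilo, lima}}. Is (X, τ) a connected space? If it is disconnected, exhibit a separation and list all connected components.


(X, τ) is disconnected; components = [{juliett}, {kilo}, {lima}].

Find clopen sets (U ∈ τ with X ∖ U ∈ τ):
  U = ∅, X ∖ U = {juliett, kilo, lima} — both open, so U is clopen.
  U = {juliett}, X ∖ U = {kilo, lima} — both open, so U is clopen.
  U = {kilo}, X ∖ U = {juliett, lima} — both open, so U is clopen.
  U = {lima}, X ∖ U = {juliett, kilo} — both open, so U is clopen.
  U = {juliett, kilo}, X ∖ U = {lima} — both open, so U is clopen.
  U = {juliett, lima}, X ∖ U = {kilo} — both open, so U is clopen.
  U = {kilo, lima}, X ∖ U = {juliett} — both open, so U is clopen.
  U = {juliett, kilo, lima}, X ∖ U = ∅ — both open, so U is clopen.
Nontrivial clopen(s) exist: e.g. {juliett, lima}. So (X, τ) is disconnected.
Compute connected components by grouping points that agree on all clopens:
  component: {juliett}
  component: {kilo}
  component: {lima}


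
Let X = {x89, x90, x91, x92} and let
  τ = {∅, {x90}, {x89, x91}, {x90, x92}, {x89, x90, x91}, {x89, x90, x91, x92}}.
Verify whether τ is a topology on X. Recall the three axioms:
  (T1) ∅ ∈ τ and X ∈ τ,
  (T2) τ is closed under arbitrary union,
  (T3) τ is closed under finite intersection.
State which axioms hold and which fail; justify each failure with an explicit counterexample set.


τ IS a topology on X.

Axiom (T1): ∅ ∈ τ? Yes; X ∈ τ? Yes.
Axiom (T2/T3): check pairwise unions and intersections of members of τ.
All pairwise intersections and unions checked — each lies in τ. Therefore τ satisfies (T1), (T2), (T3): it IS a topology on X.


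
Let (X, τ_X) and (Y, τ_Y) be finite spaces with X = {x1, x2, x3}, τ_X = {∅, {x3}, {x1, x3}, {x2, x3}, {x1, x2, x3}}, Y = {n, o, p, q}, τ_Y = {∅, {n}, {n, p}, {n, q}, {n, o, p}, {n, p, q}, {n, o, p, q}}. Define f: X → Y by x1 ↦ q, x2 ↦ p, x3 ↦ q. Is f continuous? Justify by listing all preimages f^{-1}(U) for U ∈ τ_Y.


f is NOT continuous.

Compute f^{-1}(U) for each U ∈ τ_Y:
  U = ∅: f^{-1}(U) = ∅ ∈ τ_X ✓.
  U = {n}: f^{-1}(U) = ∅ ∈ τ_X ✓.
  U = {n, p}: f^{-1}(U) = {x2} ∉ τ_X ✗.
  U = {n, q}: f^{-1}(U) = {x1, x3} ∈ τ_X ✓.
  U = {n, o, p}: f^{-1}(U) = {x2} ∉ τ_X ✗.
  U = {n, p, q}: f^{-1}(U) = {x1, x2, x3} ∈ τ_X ✓.
  U = {n, o, p, q}: f^{-1}(U) = {x1, x2, x3} ∈ τ_X ✓.
Found U = {n, p} with f^{-1}(U) = {x2} not in τ_X. Therefore f is NOT continuous.


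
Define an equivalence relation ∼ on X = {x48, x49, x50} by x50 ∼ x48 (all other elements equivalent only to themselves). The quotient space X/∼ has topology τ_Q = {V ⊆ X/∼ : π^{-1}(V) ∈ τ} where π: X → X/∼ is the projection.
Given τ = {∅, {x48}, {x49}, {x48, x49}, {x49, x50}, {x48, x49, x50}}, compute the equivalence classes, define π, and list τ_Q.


X/∼ = {[x48=x50], [x49]}; |τ_Q| = 3.

Equivalence classes: [x48=x50], [x49].
Quotient map π: X → X/∼ sends x48 ↦ [x48=x50], x49 ↦ [x49], x50 ↦ [x48=x50].
For each subset V ⊆ X/∼, compute π^{-1}(V) ⊆ X and check whether π^{-1}(V) ∈ τ. V is open in τ_Q iff π^{-1}(V) ∈ τ.
  V = {}: π^{-1}(V) = ∅ ∈ τ ✓.
  V = {[x48=x50]}: π^{-1}(V) = {x48, x50} ∉ τ ✗.
  V = {[x49]}: π^{-1}(V) = {x49} ∈ τ ✓.
  V = {[x48=x50], [x49]}: π^{-1}(V) = {x48, x49, x50} ∈ τ ✓.
Open sets in the quotient: τ_Q = {{}, {[x49]}, {[x48=x50], [x49]}} (3 elements).


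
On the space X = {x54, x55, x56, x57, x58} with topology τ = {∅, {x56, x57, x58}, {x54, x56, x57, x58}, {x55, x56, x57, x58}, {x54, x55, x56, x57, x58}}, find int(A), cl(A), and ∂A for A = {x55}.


int(A) = ∅, cl(A) = {x55}, ∂A = {x55}.

Closed sets in (X, τ) are complements of opens:
  closed(X, τ) = {∅, {x54}, {x55}, {x54, x55}, {x54, x55, x56, x57, x58}}.
int(A) = ⋃ {U ∈ τ : U ⊆ A}. Opens contained in A: ∅.
Taking the union of these: int(A) = ∅.
cl(A) = ⋂ {C closed : A ⊆ C}. Closed sets containing A: {x55}, {x54, x55}, {x54, x55, x56, x57, x58}.
Intersecting these: cl(A) = {x55}.
∂A = cl(A) ∖ int(A) = {x55} ∖ ∅ = {x55}.


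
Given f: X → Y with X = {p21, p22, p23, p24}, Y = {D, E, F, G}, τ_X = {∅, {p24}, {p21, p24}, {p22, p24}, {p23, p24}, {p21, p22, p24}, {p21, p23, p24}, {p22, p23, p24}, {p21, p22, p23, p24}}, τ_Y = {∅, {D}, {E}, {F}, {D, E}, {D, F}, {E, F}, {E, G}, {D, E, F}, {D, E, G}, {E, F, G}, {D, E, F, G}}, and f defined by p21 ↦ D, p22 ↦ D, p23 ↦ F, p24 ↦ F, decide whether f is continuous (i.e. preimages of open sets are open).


f is NOT continuous.

Compute f^{-1}(U) for each U ∈ τ_Y:
  U = ∅: f^{-1}(U) = ∅ ∈ τ_X ✓.
  U = {D}: f^{-1}(U) = {p21, p22} ∉ τ_X ✗.
  U = {E}: f^{-1}(U) = ∅ ∈ τ_X ✓.
  U = {F}: f^{-1}(U) = {p23, p24} ∈ τ_X ✓.
  U = {D, E}: f^{-1}(U) = {p21, p22} ∉ τ_X ✗.
  U = {D, F}: f^{-1}(U) = {p21, p22, p23, p24} ∈ τ_X ✓.
  U = {E, F}: f^{-1}(U) = {p23, p24} ∈ τ_X ✓.
  U = {E, G}: f^{-1}(U) = ∅ ∈ τ_X ✓.
  U = {D, E, F}: f^{-1}(U) = {p21, p22, p23, p24} ∈ τ_X ✓.
  U = {D, E, G}: f^{-1}(U) = {p21, p22} ∉ τ_X ✗.
  U = {E, F, G}: f^{-1}(U) = {p23, p24} ∈ τ_X ✓.
  U = {D, E, F, G}: f^{-1}(U) = {p21, p22, p23, p24} ∈ τ_X ✓.
Found U = {D} with f^{-1}(U) = {p21, p22} not in τ_X. Therefore f is NOT continuous.


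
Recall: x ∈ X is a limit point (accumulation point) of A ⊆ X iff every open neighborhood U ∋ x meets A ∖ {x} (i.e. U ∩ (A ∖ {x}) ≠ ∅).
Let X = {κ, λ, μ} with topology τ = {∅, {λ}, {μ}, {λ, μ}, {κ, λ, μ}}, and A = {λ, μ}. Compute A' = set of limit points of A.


A' = {κ}

For each x ∈ X, list the open sets U ∈ τ with x ∈ U, then check whether U ∩ (A ∖ {x}) ≠ ∅ for every such U.
  x = κ: opens ∋ x are {κ, λ, μ}; each meets A ∖ {κ}, so x IS a limit point.
  x = λ: open {λ} ∋ x has {λ} ∩ (A ∖ {λ}) = ∅, so x is NOT a limit point.
  x = μ: open {μ} ∋ x has {μ} ∩ (A ∖ {μ}) = ∅, so x is NOT a limit point.
Collecting: A' = {κ}.


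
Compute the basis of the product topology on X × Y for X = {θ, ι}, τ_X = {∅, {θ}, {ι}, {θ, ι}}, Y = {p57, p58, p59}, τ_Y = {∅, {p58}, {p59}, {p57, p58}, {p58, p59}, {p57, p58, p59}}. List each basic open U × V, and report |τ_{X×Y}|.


Basis B = {∅ × ∅, {θ} × {p58}, {θ} × {p59}, {ι} × {p58}, {ι} × {p59}, {θ} × {p57, p58}, {θ} × {p58, p59}, {θ, ι} × {p58}, {θ, ι} × {p59}, {ι} × {p57, p58}, {ι} × {p58, p59}, {θ} × {p57, p58, p59}, {ι} × {p57, p58, p59}, {θ, ι} × {p57, p58}, {θ, ι} × {p58, p59}, {θ, ι} × {p57, p58, p59}}; |τ_{X×Y}| = 36.

Enumerate products U × V with U ∈ τ_X, V ∈ τ_Y (deduplicated):
  ∅ × ∅ = {} (∅)
  {θ} × {p58} = {(θ,p58)}
  {θ} × {p59} = {(θ,p59)}
  {ι} × {p58} = {(ι,p58)}
  {ι} × {p59} = {(ι,p59)}
  {θ} × {p57, p58} = {(θ,p57), (θ,p58)}
  {θ} × {p58, p59} = {(θ,p58), (θ,p59)}
  {θ, ι} × {p58} = {(θ,p58), (ι,p58)}
  {θ, ι} × {p59} = {(θ,p59), (ι,p59)}
  {ι} × {p57, p58} = {(ι,p57), (ι,p58)}
  {ι} × {p58, p59} = {(ι,p58), (ι,p59)}
  {θ} × {p57, p58, p59} = {(θ,p57), (θ,p58), (θ,p59)}
  {ι} × {p57, p58, p59} = {(ι,p57), (ι,p58), (ι,p59)}
  {θ, ι} × {p57, p58} = {(θ,p57), (θ,p58), (ι,p57), (ι,p58)}
  {θ, ι} × {p58, p59} = {(θ,p58), (θ,p59), (ι,p58), (ι,p59)}
  {θ, ι} × {p57, p58, p59} = {(θ,p57), (θ,p58), (θ,p59), (ι,p57), (ι,p58), (ι,p59)}
These 16 distinct sets form the basis B.
Close under arbitrary unions to get τ_{X×Y}; counting gives |τ_{X×Y}| = 36.


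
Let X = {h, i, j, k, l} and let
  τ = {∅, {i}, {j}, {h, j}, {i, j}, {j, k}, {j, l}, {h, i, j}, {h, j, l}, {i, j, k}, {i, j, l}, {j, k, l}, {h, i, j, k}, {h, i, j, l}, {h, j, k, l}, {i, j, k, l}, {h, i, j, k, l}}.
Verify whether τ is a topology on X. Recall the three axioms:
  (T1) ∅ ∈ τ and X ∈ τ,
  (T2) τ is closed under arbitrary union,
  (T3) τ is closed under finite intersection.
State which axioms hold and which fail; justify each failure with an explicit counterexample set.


τ is NOT a topology on X.

Axiom (T1): ∅ ∈ τ? Yes; X ∈ τ? Yes.
Axiom (T2/T3): check pairwise unions and intersections of members of τ.
Counterexample for (T2): {h, j} ∪ {j, k} = {h, j, k} ∉ τ. Therefore τ is NOT a topology.


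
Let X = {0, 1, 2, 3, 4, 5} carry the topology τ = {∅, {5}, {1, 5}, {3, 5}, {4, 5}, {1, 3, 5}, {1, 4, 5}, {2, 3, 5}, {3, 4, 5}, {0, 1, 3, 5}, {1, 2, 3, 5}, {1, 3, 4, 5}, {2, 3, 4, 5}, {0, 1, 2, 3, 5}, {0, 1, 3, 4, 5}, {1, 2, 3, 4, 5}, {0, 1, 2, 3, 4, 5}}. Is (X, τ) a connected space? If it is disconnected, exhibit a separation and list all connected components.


(X, τ) is connected.

Find clopen sets (U ∈ τ with X ∖ U ∈ τ):
  U = ∅, X ∖ U = {0, 1, 2, 3, 4, 5} — both open, so U is clopen.
  U = {0, 1, 2, 3, 4, 5}, X ∖ U = ∅ — both open, so U is clopen.
Only trivial clopens (∅ and X) exist, so (X, τ) is connected.
Compute connected components by grouping points that agree on all clopens:
  component: {0, 1, 2, 3, 4, 5}


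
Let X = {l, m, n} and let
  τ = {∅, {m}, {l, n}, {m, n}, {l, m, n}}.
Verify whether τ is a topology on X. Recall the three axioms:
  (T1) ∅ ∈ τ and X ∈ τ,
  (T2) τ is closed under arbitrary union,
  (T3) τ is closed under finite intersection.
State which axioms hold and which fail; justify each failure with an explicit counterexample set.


τ is NOT a topology on X.

Axiom (T1): ∅ ∈ τ? Yes; X ∈ τ? Yes.
Axiom (T2/T3): check pairwise unions and intersections of members of τ.
Counterexample for (T3): {l, n} ∩ {m, n} = {n} ∉ τ. Therefore τ is NOT a topology.


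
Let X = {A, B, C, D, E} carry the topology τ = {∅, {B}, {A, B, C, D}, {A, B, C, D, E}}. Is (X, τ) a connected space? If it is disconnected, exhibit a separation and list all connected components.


(X, τ) is connected.

Find clopen sets (U ∈ τ with X ∖ U ∈ τ):
  U = ∅, X ∖ U = {A, B, C, D, E} — both open, so U is clopen.
  U = {A, B, C, D, E}, X ∖ U = ∅ — both open, so U is clopen.
Only trivial clopens (∅ and X) exist, so (X, τ) is connected.
Compute connected components by grouping points that agree on all clopens:
  component: {A, B, C, D, E}


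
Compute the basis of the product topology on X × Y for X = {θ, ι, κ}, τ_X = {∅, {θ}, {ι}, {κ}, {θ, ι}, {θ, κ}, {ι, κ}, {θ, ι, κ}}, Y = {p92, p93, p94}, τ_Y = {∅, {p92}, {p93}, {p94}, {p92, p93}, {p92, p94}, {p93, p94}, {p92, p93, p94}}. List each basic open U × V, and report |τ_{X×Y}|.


Basis B = {∅ × ∅, {θ} × {p92}, {θ} × {p93}, {θ} × {p94}, {ι} × {p92}, {ι} × {p93}, {ι} × {p94}, {κ} × {p92}, {κ} × {p93}, {κ} × {p94}, {θ} × {p92, p93}, {θ} × {p92, p94}, {θ, ι} × {p92}, {θ, κ} × {p92}, {θ} × {p93, p94}, {θ, ι} × {p93}, {θ, κ} × {p93}, {θ, ι} × {p94}, {θ, κ} × {p94}, {ι} × {p92, p93}, {ι} × {p92, p94}, {ι, κ} × {p92}, {ι} × {p93, p94}, {ι, κ} × {p93}, {ι, κ} × {p94}, {κ} × {p92, p93}, {κ} × {p92, p94}, {κ} × {p93, p94}, {θ} × {p92, p93, p94}, {θ, ι, κ} × {p92}, {θ, ι, κ} × {p93}, {θ, ι, κ} × {p94}, {ι} × {p92, p93, p94}, {κ} × {p92, p93, p94}, {θ, ι} × {p92, p93}, {θ, κ} × {p92, p93}, {θ, ι} × {p92, p94}, {θ, κ} × {p92, p94}, {θ, ι} × {p93, p94}, {θ, κ} × {p93, p94}, {ι, κ} × {p92, p93}, {ι, κ} × {p92, p94}, {ι, κ} × {p93, p94}, {θ, ι} × {p92, p93, p94}, {θ, κ} × {p92, p93, p94}, {θ, ι, κ} × {p92, p93}, {θ, ι, κ} × {p92, p94}, {θ, ι, κ} × {p93, p94}, {ι, κ} × {p92, p93, p94}, {θ, ι, κ} × {p92, p93, p94}}; |τ_{X×Y}| = 512.

Enumerate products U × V with U ∈ τ_X, V ∈ τ_Y (deduplicated):
  ∅ × ∅ = {} (∅)
  {θ} × {p92} = {(θ,p92)}
  {θ} × {p93} = {(θ,p93)}
  {θ} × {p94} = {(θ,p94)}
  {ι} × {p92} = {(ι,p92)}
  {ι} × {p93} = {(ι,p93)}
  {ι} × {p94} = {(ι,p94)}
  {κ} × {p92} = {(κ,p92)}
  {κ} × {p93} = {(κ,p93)}
  {κ} × {p94} = {(κ,p94)}
  {θ} × {p92, p93} = {(θ,p92), (θ,p93)}
  {θ} × {p92, p94} = {(θ,p92), (θ,p94)}
  {θ, ι} × {p92} = {(θ,p92), (ι,p92)}
  {θ, κ} × {p92} = {(θ,p92), (κ,p92)}
  {θ} × {p93, p94} = {(θ,p93), (θ,p94)}
  {θ, ι} × {p93} = {(θ,p93), (ι,p93)}
  {θ, κ} × {p93} = {(θ,p93), (κ,p93)}
  {θ, ι} × {p94} = {(θ,p94), (ι,p94)}
  {θ, κ} × {p94} = {(θ,p94), (κ,p94)}
  {ι} × {p92, p93} = {(ι,p92), (ι,p93)}
  {ι} × {p92, p94} = {(ι,p92), (ι,p94)}
  {ι, κ} × {p92} = {(ι,p92), (κ,p92)}
  {ι} × {p93, p94} = {(ι,p93), (ι,p94)}
  {ι, κ} × {p93} = {(ι,p93), (κ,p93)}
  {ι, κ} × {p94} = {(ι,p94), (κ,p94)}
  {κ} × {p92, p93} = {(κ,p92), (κ,p93)}
  {κ} × {p92, p94} = {(κ,p92), (κ,p94)}
  {κ} × {p93, p94} = {(κ,p93), (κ,p94)}
  {θ} × {p92, p93, p94} = {(θ,p92), (θ,p93), (θ,p94)}
  {θ, ι, κ} × {p92} = {(θ,p92), (ι,p92), (κ,p92)}
  {θ, ι, κ} × {p93} = {(θ,p93), (ι,p93), (κ,p93)}
  {θ, ι, κ} × {p94} = {(θ,p94), (ι,p94), (κ,p94)}
  {ι} × {p92, p93, p94} = {(ι,p92), (ι,p93), (ι,p94)}
  {κ} × {p92, p93, p94} = {(κ,p92), (κ,p93), (κ,p94)}
  {θ, ι} × {p92, p93} = {(θ,p92), (θ,p93), (ι,p92), (ι,p93)}
  {θ, κ} × {p92, p93} = {(θ,p92), (θ,p93), (κ,p92), (κ,p93)}
  {θ, ι} × {p92, p94} = {(θ,p92), (θ,p94), (ι,p92), (ι,p94)}
  {θ, κ} × {p92, p94} = {(θ,p92), (θ,p94), (κ,p92), (κ,p94)}
  {θ, ι} × {p93, p94} = {(θ,p93), (θ,p94), (ι,p93), (ι,p94)}
  {θ, κ} × {p93, p94} = {(θ,p93), (θ,p94), (κ,p93), (κ,p94)}
  {ι, κ} × {p92, p93} = {(ι,p92), (ι,p93), (κ,p92), (κ,p93)}
  {ι, κ} × {p92, p94} = {(ι,p92), (ι,p94), (κ,p92), (κ,p94)}
  {ι, κ} × {p93, p94} = {(ι,p93), (ι,p94), (κ,p93), (κ,p94)}
  {θ, ι} × {p92, p93, p94} = {(θ,p92), (θ,p93), (θ,p94), (ι,p92), (ι,p93), (ι,p94)}
  {θ, κ} × {p92, p93, p94} = {(θ,p92), (θ,p93), (θ,p94), (κ,p92), (κ,p93), (κ,p94)}
  {θ, ι, κ} × {p92, p93} = {(θ,p92), (θ,p93), (ι,p92), (ι,p93), (κ,p92), (κ,p93)}
  {θ, ι, κ} × {p92, p94} = {(θ,p92), (θ,p94), (ι,p92), (ι,p94), (κ,p92), (κ,p94)}
  {θ, ι, κ} × {p93, p94} = {(θ,p93), (θ,p94), (ι,p93), (ι,p94), (κ,p93), (κ,p94)}
  {ι, κ} × {p92, p93, p94} = {(ι,p92), (ι,p93), (ι,p94), (κ,p92), (κ,p93), (κ,p94)}
  {θ, ι, κ} × {p92, p93, p94} = {(θ,p92), (θ,p93), (θ,p94), (ι,p92), (ι,p93), (ι,p94), (κ,p92), (κ,p93), (κ,p94)}
These 50 distinct sets form the basis B.
Close under arbitrary unions to get τ_{X×Y}; counting gives |τ_{X×Y}| = 512.


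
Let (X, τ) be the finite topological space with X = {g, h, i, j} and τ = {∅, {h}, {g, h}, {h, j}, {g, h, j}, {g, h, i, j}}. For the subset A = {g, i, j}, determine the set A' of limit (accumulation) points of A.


A' = {i}

For each x ∈ X, list the open sets U ∈ τ with x ∈ U, then check whether U ∩ (A ∖ {x}) ≠ ∅ for every such U.
  x = g: open {g, h} ∋ x has {g, h} ∩ (A ∖ {g}) = ∅, so x is NOT a limit point.
  x = h: open {h} ∋ x has {h} ∩ (A ∖ {h}) = ∅, so x is NOT a limit point.
  x = i: opens ∋ x are {g, h, i, j}; each meets A ∖ {i}, so x IS a limit point.
  x = j: open {h, j} ∋ x has {h, j} ∩ (A ∖ {j}) = ∅, so x is NOT a limit point.
Collecting: A' = {i}.


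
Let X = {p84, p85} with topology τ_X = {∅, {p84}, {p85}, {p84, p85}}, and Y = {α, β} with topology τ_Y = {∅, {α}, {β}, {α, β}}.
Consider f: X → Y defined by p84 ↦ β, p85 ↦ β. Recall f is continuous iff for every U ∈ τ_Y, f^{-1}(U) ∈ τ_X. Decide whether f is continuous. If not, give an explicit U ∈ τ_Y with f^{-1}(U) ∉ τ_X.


f IS continuous.

Compute f^{-1}(U) for each U ∈ τ_Y:
  U = ∅: f^{-1}(U) = ∅ ∈ τ_X ✓.
  U = {α}: f^{-1}(U) = ∅ ∈ τ_X ✓.
  U = {β}: f^{-1}(U) = {p84, p85} ∈ τ_X ✓.
  U = {α, β}: f^{-1}(U) = {p84, p85} ∈ τ_X ✓.
Every preimage lies in τ_X, so f IS continuous.


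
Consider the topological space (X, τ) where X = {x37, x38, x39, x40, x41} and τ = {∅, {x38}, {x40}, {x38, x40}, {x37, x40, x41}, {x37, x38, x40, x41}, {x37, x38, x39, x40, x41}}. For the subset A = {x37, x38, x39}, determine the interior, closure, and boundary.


int(A) = {x38}, cl(A) = {x37, x38, x39, x41}, ∂A = {x37, x39, x41}.

Closed sets in (X, τ) are complements of opens:
  closed(X, τ) = {∅, {x39}, {x38, x39}, {x37, x39, x41}, {x37, x38, x39, x41}, {x37, x39, x40, x41}, {x37, x38, x39, x40, x41}}.
int(A) = ⋃ {U ∈ τ : U ⊆ A}. Opens contained in A: ∅, {x38}.
Taking the union of these: int(A) = {x38}.
cl(A) = ⋂ {C closed : A ⊆ C}. Closed sets containing A: {x37, x38, x39, x41}, {x37, x38, x39, x40, x41}.
Intersecting these: cl(A) = {x37, x38, x39, x41}.
∂A = cl(A) ∖ int(A) = {x37, x38, x39, x41} ∖ {x38} = {x37, x39, x41}.


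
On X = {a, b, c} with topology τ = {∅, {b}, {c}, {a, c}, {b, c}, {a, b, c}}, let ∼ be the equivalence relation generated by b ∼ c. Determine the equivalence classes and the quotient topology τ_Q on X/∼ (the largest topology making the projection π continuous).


X/∼ = {[a], [b=c]}; |τ_Q| = 3.

Equivalence classes: [a], [b=c].
Quotient map π: X → X/∼ sends a ↦ [a], b ↦ [b=c], c ↦ [b=c].
For each subset V ⊆ X/∼, compute π^{-1}(V) ⊆ X and check whether π^{-1}(V) ∈ τ. V is open in τ_Q iff π^{-1}(V) ∈ τ.
  V = {}: π^{-1}(V) = ∅ ∈ τ ✓.
  V = {[a]}: π^{-1}(V) = {a} ∉ τ ✗.
  V = {[b=c]}: π^{-1}(V) = {b, c} ∈ τ ✓.
  V = {[a], [b=c]}: π^{-1}(V) = {a, b, c} ∈ τ ✓.
Open sets in the quotient: τ_Q = {{}, {[b=c]}, {[a], [b=c]}} (3 elements).


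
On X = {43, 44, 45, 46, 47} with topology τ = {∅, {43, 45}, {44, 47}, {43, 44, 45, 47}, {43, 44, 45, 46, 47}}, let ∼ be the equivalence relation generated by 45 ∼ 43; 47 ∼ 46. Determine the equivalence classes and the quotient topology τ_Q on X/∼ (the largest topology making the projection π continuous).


X/∼ = {[43=45], [44], [46=47]}; |τ_Q| = 3.

Equivalence classes: [43=45], [44], [46=47].
Quotient map π: X → X/∼ sends 43 ↦ [43=45], 44 ↦ [44], 45 ↦ [43=45], 46 ↦ [46=47], 47 ↦ [46=47].
For each subset V ⊆ X/∼, compute π^{-1}(V) ⊆ X and check whether π^{-1}(V) ∈ τ. V is open in τ_Q iff π^{-1}(V) ∈ τ.
  V = {}: π^{-1}(V) = ∅ ∈ τ ✓.
  V = {[43=45]}: π^{-1}(V) = {43, 45} ∈ τ ✓.
  V = {[44]}: π^{-1}(V) = {44} ∉ τ ✗.
  V = {[43=45], [44]}: π^{-1}(V) = {43, 44, 45} ∉ τ ✗.
  V = {[46=47]}: π^{-1}(V) = {46, 47} ∉ τ ✗.
  V = {[43=45], [46=47]}: π^{-1}(V) = {43, 45, 46, 47} ∉ τ ✗.
  V = {[44], [46=47]}: π^{-1}(V) = {44, 46, 47} ∉ τ ✗.
  V = {[43=45], [44], [46=47]}: π^{-1}(V) = {43, 44, 45, 46, 47} ∈ τ ✓.
Open sets in the quotient: τ_Q = {{}, {[43=45]}, {[43=45], [44], [46=47]}} (3 elements).


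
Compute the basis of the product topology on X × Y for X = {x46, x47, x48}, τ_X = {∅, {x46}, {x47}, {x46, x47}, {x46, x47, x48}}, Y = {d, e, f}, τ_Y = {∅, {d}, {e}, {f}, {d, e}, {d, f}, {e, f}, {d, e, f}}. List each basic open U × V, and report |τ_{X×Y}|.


Basis B = {∅ × ∅, {x46} × {d}, {x46} × {e}, {x46} × {f}, {x47} × {d}, {x47} × {e}, {x47} × {f}, {x46} × {d, e}, {x46} × {d, f}, {x46, x47} × {d}, {x46} × {e, f}, {x46, x47} × {e}, {x46, x47} × {f}, {x47} × {d, e}, {x47} × {d, f}, {x47} × {e, f}, {x46} × {d, e, f}, {x46, x47, x48} × {d}, {x46, x47, x48} × {e}, {x46, x47, x48} × {f}, {x47} × {d, e, f}, {x46, x47} × {d, e}, {x46, x47} × {d, f}, {x46, x47} × {e, f}, {x46, x47} × {d, e, f}, {x46, x47, x48} × {d, e}, {x46, x47, x48} × {d, f}, {x46, x47, x48} × {e, f}, {x46, x47, x48} × {d, e, f}}; |τ_{X×Y}| = 125.

Enumerate products U × V with U ∈ τ_X, V ∈ τ_Y (deduplicated):
  ∅ × ∅ = {} (∅)
  {x46} × {d} = {(x46,d)}
  {x46} × {e} = {(x46,e)}
  {x46} × {f} = {(x46,f)}
  {x47} × {d} = {(x47,d)}
  {x47} × {e} = {(x47,e)}
  {x47} × {f} = {(x47,f)}
  {x46} × {d, e} = {(x46,d), (x46,e)}
  {x46} × {d, f} = {(x46,d), (x46,f)}
  {x46, x47} × {d} = {(x46,d), (x47,d)}
  {x46} × {e, f} = {(x46,e), (x46,f)}
  {x46, x47} × {e} = {(x46,e), (x47,e)}
  {x46, x47} × {f} = {(x46,f), (x47,f)}
  {x47} × {d, e} = {(x47,d), (x47,e)}
  {x47} × {d, f} = {(x47,d), (x47,f)}
  {x47} × {e, f} = {(x47,e), (x47,f)}
  {x46} × {d, e, f} = {(x46,d), (x46,e), (x46,f)}
  {x46, x47, x48} × {d} = {(x46,d), (x47,d), (x48,d)}
  {x46, x47, x48} × {e} = {(x46,e), (x47,e), (x48,e)}
  {x46, x47, x48} × {f} = {(x46,f), (x47,f), (x48,f)}
  {x47} × {d, e, f} = {(x47,d), (x47,e), (x47,f)}
  {x46, x47} × {d, e} = {(x46,d), (x46,e), (x47,d), (x47,e)}
  {x46, x47} × {d, f} = {(x46,d), (x46,f), (x47,d), (x47,f)}
  {x46, x47} × {e, f} = {(x46,e), (x46,f), (x47,e), (x47,f)}
  {x46, x47} × {d, e, f} = {(x46,d), (x46,e), (x46,f), (x47,d), (x47,e), (x47,f)}
  {x46, x47, x48} × {d, e} = {(x46,d), (x46,e), (x47,d), (x47,e), (x48,d), (x48,e)}
  {x46, x47, x48} × {d, f} = {(x46,d), (x46,f), (x47,d), (x47,f), (x48,d), (x48,f)}
  {x46, x47, x48} × {e, f} = {(x46,e), (x46,f), (x47,e), (x47,f), (x48,e), (x48,f)}
  {x46, x47, x48} × {d, e, f} = {(x46,d), (x46,e), (x46,f), (x47,d), (x47,e), (x47,f), (x48,d), (x48,e), (x48,f)}
These 29 distinct sets form the basis B.
Close under arbitrary unions to get τ_{X×Y}; counting gives |τ_{X×Y}| = 125.


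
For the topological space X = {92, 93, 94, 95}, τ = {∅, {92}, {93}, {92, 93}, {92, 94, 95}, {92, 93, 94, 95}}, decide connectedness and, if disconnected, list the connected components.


(X, τ) is disconnected; components = [{93}, {92, 94, 95}].

Find clopen sets (U ∈ τ with X ∖ U ∈ τ):
  U = ∅, X ∖ U = {92, 93, 94, 95} — both open, so U is clopen.
  U = {93}, X ∖ U = {92, 94, 95} — both open, so U is clopen.
  U = {92, 94, 95}, X ∖ U = {93} — both open, so U is clopen.
  U = {92, 93, 94, 95}, X ∖ U = ∅ — both open, so U is clopen.
Nontrivial clopen(s) exist: e.g. {92, 94, 95}. So (X, τ) is disconnected.
Compute connected components by grouping points that agree on all clopens:
  component: {93}
  component: {92, 94, 95}


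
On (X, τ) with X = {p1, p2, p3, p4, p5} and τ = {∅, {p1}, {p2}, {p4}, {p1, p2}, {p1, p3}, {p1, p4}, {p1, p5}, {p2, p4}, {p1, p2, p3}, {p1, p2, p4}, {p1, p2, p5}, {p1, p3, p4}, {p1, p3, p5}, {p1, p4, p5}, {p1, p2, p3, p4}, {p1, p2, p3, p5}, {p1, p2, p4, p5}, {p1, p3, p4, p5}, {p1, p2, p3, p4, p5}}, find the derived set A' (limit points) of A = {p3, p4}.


A' = ∅

For each x ∈ X, list the open sets U ∈ τ with x ∈ U, then check whether U ∩ (A ∖ {x}) ≠ ∅ for every such U.
  x = p1: open {p1} ∋ x has {p1} ∩ (A ∖ {p1}) = ∅, so x is NOT a limit point.
  x = p2: open {p2} ∋ x has {p2} ∩ (A ∖ {p2}) = ∅, so x is NOT a limit point.
  x = p3: open {p1, p3} ∋ x has {p1, p3} ∩ (A ∖ {p3}) = ∅, so x is NOT a limit point.
  x = p4: open {p4} ∋ x has {p4} ∩ (A ∖ {p4}) = ∅, so x is NOT a limit point.
  x = p5: open {p1, p5} ∋ x has {p1, p5} ∩ (A ∖ {p5}) = ∅, so x is NOT a limit point.
Collecting: A' = ∅.


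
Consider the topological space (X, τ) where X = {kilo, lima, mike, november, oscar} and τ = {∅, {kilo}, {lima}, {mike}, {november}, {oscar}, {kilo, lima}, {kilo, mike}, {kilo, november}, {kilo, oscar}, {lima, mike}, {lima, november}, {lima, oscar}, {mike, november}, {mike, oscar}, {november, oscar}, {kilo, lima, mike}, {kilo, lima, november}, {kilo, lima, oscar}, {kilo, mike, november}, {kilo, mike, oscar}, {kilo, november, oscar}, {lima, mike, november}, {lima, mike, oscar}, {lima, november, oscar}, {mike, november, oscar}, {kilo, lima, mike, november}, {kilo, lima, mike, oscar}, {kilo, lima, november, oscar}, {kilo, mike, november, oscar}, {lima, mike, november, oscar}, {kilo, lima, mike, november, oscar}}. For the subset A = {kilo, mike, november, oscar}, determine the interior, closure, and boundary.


int(A) = {kilo, mike, november, oscar}, cl(A) = {kilo, mike, november, oscar}, ∂A = ∅.

Closed sets in (X, τ) are complements of opens:
  closed(X, τ) = {∅, {kilo}, {lima}, {mike}, {november}, {oscar}, {kilo, lima}, {kilo, mike}, {kilo, november}, {kilo, oscar}, {lima, mike}, {lima, november}, {lima, oscar}, {mike, november}, {mike, oscar}, {november, oscar}, {kilo, lima, mike}, {kilo, lima, november}, {kilo, lima, oscar}, {kilo, mike, november}, {kilo, mike, oscar}, {kilo, november, oscar}, {lima, mike, november}, {lima, mike, oscar}, {lima, november, oscar}, {mike, november, oscar}, {kilo, lima, mike, november}, {kilo, lima, mike, oscar}, {kilo, lima, november, oscar}, {kilo, mike, november, oscar}, {lima, mike, november, oscar}, {kilo, lima, mike, november, oscar}}.
int(A) = ⋃ {U ∈ τ : U ⊆ A}. Opens contained in A: ∅, {kilo}, {mike}, {november}, {oscar}, {kilo, mike}, {kilo, november}, {kilo, oscar}, {mike, november}, {mike, oscar}, {november, oscar}, {kilo, mike, november}, {kilo, mike, oscar}, {kilo, november, oscar}, {mike, november, oscar}, {kilo, mike, november, oscar}.
Taking the union of these: int(A) = {kilo, mike, november, oscar}.
cl(A) = ⋂ {C closed : A ⊆ C}. Closed sets containing A: {kilo, mike, november, oscar}, {kilo, lima, mike, november, oscar}.
Intersecting these: cl(A) = {kilo, mike, november, oscar}.
∂A = cl(A) ∖ int(A) = {kilo, mike, november, oscar} ∖ {kilo, mike, november, oscar} = ∅.


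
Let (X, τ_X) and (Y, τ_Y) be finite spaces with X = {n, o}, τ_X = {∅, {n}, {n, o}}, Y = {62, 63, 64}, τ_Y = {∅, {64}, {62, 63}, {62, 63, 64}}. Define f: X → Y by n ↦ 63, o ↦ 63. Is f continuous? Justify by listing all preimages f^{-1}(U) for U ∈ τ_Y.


f IS continuous.

Compute f^{-1}(U) for each U ∈ τ_Y:
  U = ∅: f^{-1}(U) = ∅ ∈ τ_X ✓.
  U = {64}: f^{-1}(U) = ∅ ∈ τ_X ✓.
  U = {62, 63}: f^{-1}(U) = {n, o} ∈ τ_X ✓.
  U = {62, 63, 64}: f^{-1}(U) = {n, o} ∈ τ_X ✓.
Every preimage lies in τ_X, so f IS continuous.


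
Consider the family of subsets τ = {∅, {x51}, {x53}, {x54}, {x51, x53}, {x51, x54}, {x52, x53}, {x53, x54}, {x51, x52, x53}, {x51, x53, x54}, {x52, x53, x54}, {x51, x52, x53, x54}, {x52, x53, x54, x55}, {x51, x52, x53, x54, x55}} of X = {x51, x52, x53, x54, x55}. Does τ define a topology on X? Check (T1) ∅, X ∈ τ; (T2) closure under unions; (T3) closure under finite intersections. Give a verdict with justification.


τ IS a topology on X.

Axiom (T1): ∅ ∈ τ? Yes; X ∈ τ? Yes.
Axiom (T2/T3): check pairwise unions and intersections of members of τ.
All pairwise intersections and unions checked — each lies in τ. Therefore τ satisfies (T1), (T2), (T3): it IS a topology on X.


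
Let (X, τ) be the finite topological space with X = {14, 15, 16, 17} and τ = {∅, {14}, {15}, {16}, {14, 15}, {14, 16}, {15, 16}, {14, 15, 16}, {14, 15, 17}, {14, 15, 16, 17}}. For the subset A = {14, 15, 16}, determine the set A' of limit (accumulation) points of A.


A' = {17}

For each x ∈ X, list the open sets U ∈ τ with x ∈ U, then check whether U ∩ (A ∖ {x}) ≠ ∅ for every such U.
  x = 14: open {14} ∋ x has {14} ∩ (A ∖ {14}) = ∅, so x is NOT a limit point.
  x = 15: open {15} ∋ x has {15} ∩ (A ∖ {15}) = ∅, so x is NOT a limit point.
  x = 16: open {16} ∋ x has {16} ∩ (A ∖ {16}) = ∅, so x is NOT a limit point.
  x = 17: opens ∋ x are {14, 15, 17}, {14, 15, 16, 17}; each meets A ∖ {17}, so x IS a limit point.
Collecting: A' = {17}.


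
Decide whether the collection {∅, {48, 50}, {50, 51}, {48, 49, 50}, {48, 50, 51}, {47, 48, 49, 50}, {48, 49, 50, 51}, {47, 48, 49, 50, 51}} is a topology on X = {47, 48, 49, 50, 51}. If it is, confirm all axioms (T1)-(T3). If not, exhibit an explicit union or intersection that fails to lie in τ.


τ is NOT a topology on X.

Axiom (T1): ∅ ∈ τ? Yes; X ∈ τ? Yes.
Axiom (T2/T3): check pairwise unions and intersections of members of τ.
Counterexample for (T3): {48, 50} ∩ {50, 51} = {50} ∉ τ. Therefore τ is NOT a topology.


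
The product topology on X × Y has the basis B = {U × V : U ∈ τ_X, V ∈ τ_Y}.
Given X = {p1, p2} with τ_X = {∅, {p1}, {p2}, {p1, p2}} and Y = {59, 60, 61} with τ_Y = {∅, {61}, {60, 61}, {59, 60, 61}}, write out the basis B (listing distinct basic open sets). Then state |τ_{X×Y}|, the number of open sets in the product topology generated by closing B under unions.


Basis B = {∅ × ∅, {p1} × {61}, {p2} × {61}, {p1} × {60, 61}, {p1, p2} × {61}, {p2} × {60, 61}, {p1} × {59, 60, 61}, {p2} × {59, 60, 61}, {p1, p2} × {60, 61}, {p1, p2} × {59, 60, 61}}; |τ_{X×Y}| = 16.

Enumerate products U × V with U ∈ τ_X, V ∈ τ_Y (deduplicated):
  ∅ × ∅ = {} (∅)
  {p1} × {61} = {(p1,61)}
  {p2} × {61} = {(p2,61)}
  {p1} × {60, 61} = {(p1,60), (p1,61)}
  {p1, p2} × {61} = {(p1,61), (p2,61)}
  {p2} × {60, 61} = {(p2,60), (p2,61)}
  {p1} × {59, 60, 61} = {(p1,59), (p1,60), (p1,61)}
  {p2} × {59, 60, 61} = {(p2,59), (p2,60), (p2,61)}
  {p1, p2} × {60, 61} = {(p1,60), (p1,61), (p2,60), (p2,61)}
  {p1, p2} × {59, 60, 61} = {(p1,59), (p1,60), (p1,61), (p2,59), (p2,60), (p2,61)}
These 10 distinct sets form the basis B.
Close under arbitrary unions to get τ_{X×Y}; counting gives |τ_{X×Y}| = 16.


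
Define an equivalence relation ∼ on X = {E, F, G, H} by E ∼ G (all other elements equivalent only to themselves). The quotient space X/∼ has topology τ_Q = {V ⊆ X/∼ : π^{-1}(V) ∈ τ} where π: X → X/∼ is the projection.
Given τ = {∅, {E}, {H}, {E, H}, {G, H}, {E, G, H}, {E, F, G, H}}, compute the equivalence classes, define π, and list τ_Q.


X/∼ = {[E=G], [F], [H]}; |τ_Q| = 4.

Equivalence classes: [E=G], [F], [H].
Quotient map π: X → X/∼ sends E ↦ [E=G], F ↦ [F], G ↦ [E=G], H ↦ [H].
For each subset V ⊆ X/∼, compute π^{-1}(V) ⊆ X and check whether π^{-1}(V) ∈ τ. V is open in τ_Q iff π^{-1}(V) ∈ τ.
  V = {}: π^{-1}(V) = ∅ ∈ τ ✓.
  V = {[E=G]}: π^{-1}(V) = {E, G} ∉ τ ✗.
  V = {[F]}: π^{-1}(V) = {F} ∉ τ ✗.
  V = {[E=G], [F]}: π^{-1}(V) = {E, F, G} ∉ τ ✗.
  V = {[H]}: π^{-1}(V) = {H} ∈ τ ✓.
  V = {[E=G], [H]}: π^{-1}(V) = {E, G, H} ∈ τ ✓.
  V = {[F], [H]}: π^{-1}(V) = {F, H} ∉ τ ✗.
  V = {[E=G], [F], [H]}: π^{-1}(V) = {E, F, G, H} ∈ τ ✓.
Open sets in the quotient: τ_Q = {{}, {[H]}, {[E=G], [H]}, {[E=G], [F], [H]}} (4 elements).


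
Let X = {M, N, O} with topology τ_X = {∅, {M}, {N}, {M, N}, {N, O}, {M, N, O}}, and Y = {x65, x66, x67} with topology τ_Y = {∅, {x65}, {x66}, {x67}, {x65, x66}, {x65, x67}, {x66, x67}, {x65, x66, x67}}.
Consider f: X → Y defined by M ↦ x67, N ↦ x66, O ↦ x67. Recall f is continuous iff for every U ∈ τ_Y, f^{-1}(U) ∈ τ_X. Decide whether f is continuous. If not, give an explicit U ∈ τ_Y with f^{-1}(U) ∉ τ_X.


f is NOT continuous.

Compute f^{-1}(U) for each U ∈ τ_Y:
  U = ∅: f^{-1}(U) = ∅ ∈ τ_X ✓.
  U = {x65}: f^{-1}(U) = ∅ ∈ τ_X ✓.
  U = {x66}: f^{-1}(U) = {N} ∈ τ_X ✓.
  U = {x67}: f^{-1}(U) = {M, O} ∉ τ_X ✗.
  U = {x65, x66}: f^{-1}(U) = {N} ∈ τ_X ✓.
  U = {x65, x67}: f^{-1}(U) = {M, O} ∉ τ_X ✗.
  U = {x66, x67}: f^{-1}(U) = {M, N, O} ∈ τ_X ✓.
  U = {x65, x66, x67}: f^{-1}(U) = {M, N, O} ∈ τ_X ✓.
Found U = {x67} with f^{-1}(U) = {M, O} not in τ_X. Therefore f is NOT continuous.


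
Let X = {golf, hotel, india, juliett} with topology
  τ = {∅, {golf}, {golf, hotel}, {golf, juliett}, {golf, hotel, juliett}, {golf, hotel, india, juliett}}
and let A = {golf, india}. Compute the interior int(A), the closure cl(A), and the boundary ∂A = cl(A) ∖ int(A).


int(A) = {golf}, cl(A) = {golf, hotel, india, juliett}, ∂A = {hotel, india, juliett}.

Closed sets in (X, τ) are complements of opens:
  closed(X, τ) = {∅, {india}, {hotel, india}, {india, juliett}, {hotel, india, juliett}, {golf, hotel, india, juliett}}.
int(A) = ⋃ {U ∈ τ : U ⊆ A}. Opens contained in A: ∅, {golf}.
Taking the union of these: int(A) = {golf}.
cl(A) = ⋂ {C closed : A ⊆ C}. Closed sets containing A: {golf, hotel, india, juliett}.
Intersecting these: cl(A) = {golf, hotel, india, juliett}.
∂A = cl(A) ∖ int(A) = {golf, hotel, india, juliett} ∖ {golf} = {hotel, india, juliett}.


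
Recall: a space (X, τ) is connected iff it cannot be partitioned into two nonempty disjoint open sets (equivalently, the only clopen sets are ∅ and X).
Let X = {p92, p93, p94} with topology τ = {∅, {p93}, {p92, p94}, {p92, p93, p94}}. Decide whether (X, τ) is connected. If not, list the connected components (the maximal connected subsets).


(X, τ) is disconnected; components = [{p93}, {p92, p94}].

Find clopen sets (U ∈ τ with X ∖ U ∈ τ):
  U = ∅, X ∖ U = {p92, p93, p94} — both open, so U is clopen.
  U = {p93}, X ∖ U = {p92, p94} — both open, so U is clopen.
  U = {p92, p94}, X ∖ U = {p93} — both open, so U is clopen.
  U = {p92, p93, p94}, X ∖ U = ∅ — both open, so U is clopen.
Nontrivial clopen(s) exist: e.g. {p93}. So (X, τ) is disconnected.
Compute connected components by grouping points that agree on all clopens:
  component: {p93}
  component: {p92, p94}


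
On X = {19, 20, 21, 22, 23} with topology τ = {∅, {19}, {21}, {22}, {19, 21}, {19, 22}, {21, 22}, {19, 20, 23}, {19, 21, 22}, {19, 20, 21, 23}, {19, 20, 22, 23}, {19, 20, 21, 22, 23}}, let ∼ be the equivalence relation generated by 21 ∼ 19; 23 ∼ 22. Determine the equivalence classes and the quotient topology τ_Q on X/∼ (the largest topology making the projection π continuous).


X/∼ = {[19=21], [20], [22=23]}; |τ_Q| = 3.

Equivalence classes: [19=21], [20], [22=23].
Quotient map π: X → X/∼ sends 19 ↦ [19=21], 20 ↦ [20], 21 ↦ [19=21], 22 ↦ [22=23], 23 ↦ [22=23].
For each subset V ⊆ X/∼, compute π^{-1}(V) ⊆ X and check whether π^{-1}(V) ∈ τ. V is open in τ_Q iff π^{-1}(V) ∈ τ.
  V = {}: π^{-1}(V) = ∅ ∈ τ ✓.
  V = {[19=21]}: π^{-1}(V) = {19, 21} ∈ τ ✓.
  V = {[20]}: π^{-1}(V) = {20} ∉ τ ✗.
  V = {[19=21], [20]}: π^{-1}(V) = {19, 20, 21} ∉ τ ✗.
  V = {[22=23]}: π^{-1}(V) = {22, 23} ∉ τ ✗.
  V = {[19=21], [22=23]}: π^{-1}(V) = {19, 21, 22, 23} ∉ τ ✗.
  V = {[20], [22=23]}: π^{-1}(V) = {20, 22, 23} ∉ τ ✗.
  V = {[19=21], [20], [22=23]}: π^{-1}(V) = {19, 20, 21, 22, 23} ∈ τ ✓.
Open sets in the quotient: τ_Q = {{}, {[19=21]}, {[19=21], [20], [22=23]}} (3 elements).
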